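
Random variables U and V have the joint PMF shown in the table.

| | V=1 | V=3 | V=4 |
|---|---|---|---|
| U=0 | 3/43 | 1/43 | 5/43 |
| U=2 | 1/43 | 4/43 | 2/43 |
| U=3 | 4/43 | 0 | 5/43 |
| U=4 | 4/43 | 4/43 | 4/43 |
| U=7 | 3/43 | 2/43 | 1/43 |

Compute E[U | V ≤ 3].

P(V ≤ 3) = 26/43.
Summing U·P(U=x,V=y) over the conditioning event gives 89/43.
E[U | V ≤ 3] = (89/43) / (26/43) = 89/26.

89/26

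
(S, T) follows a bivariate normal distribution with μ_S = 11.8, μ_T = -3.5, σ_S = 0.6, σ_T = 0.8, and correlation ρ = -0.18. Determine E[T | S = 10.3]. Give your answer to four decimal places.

For a bivariate normal, E[T | S=x] = μ_T + ρ·(σ_T/σ_S)·(x − μ_S).
E[T | S=10.3] = -3.5 + (-0.18)·(0.8/0.6)·(10.3 − (11.8)) = -3.5 + (-0.24)·(-1.5) = -3.1400.

-3.1400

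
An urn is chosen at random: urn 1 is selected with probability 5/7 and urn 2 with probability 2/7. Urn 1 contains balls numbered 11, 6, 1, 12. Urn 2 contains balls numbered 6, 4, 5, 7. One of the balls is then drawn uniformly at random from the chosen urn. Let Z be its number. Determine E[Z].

97/14

E[Z | urn 1] = (11+6+1+12)/4 = 15/2.
E[Z | urn 2] = (6+4+5+7)/4 = 11/2.
E[Z] = (5/7)·(15/2) + (2/7)·(11/2) = 97/14.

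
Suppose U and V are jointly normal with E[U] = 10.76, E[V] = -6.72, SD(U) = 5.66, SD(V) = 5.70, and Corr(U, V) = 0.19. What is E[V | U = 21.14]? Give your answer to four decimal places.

The regression of V on U has slope ρ·σ_V/σ_U and passes through (μ_U, μ_V).
E[V | U=21.14] = -6.72 + (0.19)·(5.70/5.66)·(21.14 − (10.76)) = -6.72 + (0.19134)·(10.38) = -4.7339.

-4.7339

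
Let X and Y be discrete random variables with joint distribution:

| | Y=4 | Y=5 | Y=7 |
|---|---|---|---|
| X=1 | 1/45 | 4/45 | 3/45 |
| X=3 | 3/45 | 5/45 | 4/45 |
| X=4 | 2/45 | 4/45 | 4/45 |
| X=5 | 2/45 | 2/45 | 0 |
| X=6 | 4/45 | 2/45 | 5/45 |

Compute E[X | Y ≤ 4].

13/3

P(Y ≤ 4) = 4/15.
Summing X·P(X=x,Y=y) over the conditioning event gives 52/45.
E[X | Y ≤ 4] = (52/45) / (4/15) = 13/3.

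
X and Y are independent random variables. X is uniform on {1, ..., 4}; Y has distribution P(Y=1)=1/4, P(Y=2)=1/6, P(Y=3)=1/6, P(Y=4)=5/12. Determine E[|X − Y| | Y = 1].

3/2

P(Y = 1) = 1/4.
Summing |X−Y|·P(x,y) over outcomes with Y = 1 gives 3/8.
E[|X − Y| | Y = 1] = (3/8) / (1/4) = 3/2.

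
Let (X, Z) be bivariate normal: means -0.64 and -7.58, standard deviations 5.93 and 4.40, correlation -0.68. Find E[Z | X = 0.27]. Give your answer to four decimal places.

-8.0391

For a bivariate normal, E[Z | X=x] = μ_Z + ρ·(σ_Z/σ_X)·(x − μ_X).
E[Z | X=0.27] = -7.58 + (-0.68)·(4.40/5.93)·(0.27 − (-0.64)) = -7.58 + (-0.50455)·(0.91) = -8.0391.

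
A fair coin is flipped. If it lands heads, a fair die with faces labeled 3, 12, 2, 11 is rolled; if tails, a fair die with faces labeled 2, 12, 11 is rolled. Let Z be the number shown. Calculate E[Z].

E[Z | heads] = (3+12+2+11)/4 = 7.
E[Z | tails] = (2+12+11)/3 = 25/3.
By the law of total expectation,
E[Z] = (1/2)·(7) + (1/2)·(25/3) = 23/3.

23/3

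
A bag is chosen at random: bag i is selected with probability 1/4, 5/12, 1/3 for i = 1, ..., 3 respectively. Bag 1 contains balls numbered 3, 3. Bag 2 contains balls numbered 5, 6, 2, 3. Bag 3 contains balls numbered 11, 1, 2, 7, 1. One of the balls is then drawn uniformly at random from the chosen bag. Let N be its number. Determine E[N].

E[N | bag 1] = (3+3)/2 = 3.
E[N | bag 2] = (5+6+2+3)/4 = 4.
E[N | bag 3] = (11+1+2+7+1)/5 = 22/5.
By the law of total expectation,
E[N] = (1/4)·(3) + (5/12)·(4) + (1/3)·(22/5) = 233/60.

233/60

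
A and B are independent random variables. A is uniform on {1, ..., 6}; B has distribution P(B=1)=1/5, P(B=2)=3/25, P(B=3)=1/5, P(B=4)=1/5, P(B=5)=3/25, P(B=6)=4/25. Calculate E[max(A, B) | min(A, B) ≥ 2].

239/50

P(min(A, B) ≥ 2) = 2/3.
Summing max(A,B)·P(x,y) over outcomes with min(A, B) ≥ 2 gives 239/75.
E[max(A, B) | min(A, B) ≥ 2] = (239/75) / (2/3) = 239/50.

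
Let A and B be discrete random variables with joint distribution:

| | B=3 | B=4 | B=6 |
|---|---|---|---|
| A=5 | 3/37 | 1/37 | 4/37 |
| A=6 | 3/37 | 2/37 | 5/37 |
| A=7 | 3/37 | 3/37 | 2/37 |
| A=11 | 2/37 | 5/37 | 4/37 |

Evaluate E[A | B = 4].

93/11

P(B = 4) = 11/37.
Σ A·P over the event = 5·(1/37) + 6·(2/37) + 7·(3/37) + 11·(5/37) = 93/37.
E[A | B = 4] = (93/37) / (11/37) = 93/11.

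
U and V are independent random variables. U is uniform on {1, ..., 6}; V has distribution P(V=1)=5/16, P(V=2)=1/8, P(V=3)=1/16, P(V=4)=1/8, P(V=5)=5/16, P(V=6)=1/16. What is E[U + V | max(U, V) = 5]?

P(max(U, V) = 5) = 35/96.
Summing (U+V)·P(x,y) over outcomes with max(U, V) = 5 gives 45/16.
E[U + V | max(U, V) = 5] = (45/16) / (35/96) = 54/7.

54/7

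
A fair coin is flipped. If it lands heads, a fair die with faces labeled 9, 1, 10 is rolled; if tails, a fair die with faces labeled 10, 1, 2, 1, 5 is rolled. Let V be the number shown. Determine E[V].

E[V | heads] = (9+1+10)/3 = 20/3.
E[V | tails] = (10+1+2+1+5)/5 = 19/5.
E[V] = (1/2)·(20/3) + (1/2)·(19/5) = 157/30.

157/30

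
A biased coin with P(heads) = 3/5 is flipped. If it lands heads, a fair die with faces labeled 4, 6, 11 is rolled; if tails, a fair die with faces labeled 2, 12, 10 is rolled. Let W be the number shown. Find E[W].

37/5

E[W | heads] = (4+6+11)/3 = 7.
E[W | tails] = (2+12+10)/3 = 8.
By the law of total expectation,
E[W] = (3/5)·(7) + (2/5)·(8) = 37/5.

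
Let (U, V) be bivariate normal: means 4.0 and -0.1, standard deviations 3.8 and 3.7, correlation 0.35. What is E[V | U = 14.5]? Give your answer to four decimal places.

3.4783

For a bivariate normal, E[V | U=x] = μ_V + ρ·(σ_V/σ_U)·(x − μ_U).
E[V | U=14.5] = -0.1 + (0.35)·(3.7/3.8)·(14.5 − (4.0)) = -0.1 + (0.34079)·(10.5) = 3.4783.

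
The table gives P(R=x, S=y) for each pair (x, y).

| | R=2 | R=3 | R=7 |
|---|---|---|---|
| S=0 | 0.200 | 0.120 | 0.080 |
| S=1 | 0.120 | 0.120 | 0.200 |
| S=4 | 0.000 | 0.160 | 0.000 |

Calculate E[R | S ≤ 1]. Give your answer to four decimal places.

P(S ≤ 1) = 0.840.
Σ R·P over the event = 2·(0.200) + 2·(0.120) + 3·(0.120) + 3·(0.120) + 7·(0.080) + 7·(0.200) = 3.320.
E[R | S ≤ 1] = (3.320) / (0.840) = 3.9524.

3.9524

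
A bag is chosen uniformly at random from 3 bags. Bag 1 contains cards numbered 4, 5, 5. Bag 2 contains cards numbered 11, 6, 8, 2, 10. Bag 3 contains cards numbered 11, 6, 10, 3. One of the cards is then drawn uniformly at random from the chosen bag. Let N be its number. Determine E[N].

587/90

E[N | bag 1] = (4+5+5)/3 = 14/3.
E[N | bag 2] = (11+6+8+2+10)/5 = 37/5.
E[N | bag 3] = (11+6+10+3)/4 = 15/2.
By the law of total expectation,
E[N] = (1/3)·(14/3) + (1/3)·(37/5) + (1/3)·(15/2) = 587/90.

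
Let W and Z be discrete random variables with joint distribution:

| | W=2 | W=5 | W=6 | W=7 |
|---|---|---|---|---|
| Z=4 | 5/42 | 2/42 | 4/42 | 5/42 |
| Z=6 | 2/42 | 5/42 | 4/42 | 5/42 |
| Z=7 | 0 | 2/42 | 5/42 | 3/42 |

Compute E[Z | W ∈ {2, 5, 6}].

159/29

P(W ∈ {2, 5, 6}) = 29/42.
Σ Z·P over the event = 4·(5/42) + 6·(2/42) + 4·(2/42) + 6·(5/42) + 7·(2/42) + 4·(4/42) + 6·(4/42) + 7·(5/42) = 53/14.
E[Z | W ∈ {2, 5, 6}] = (53/14) / (29/42) = 159/29.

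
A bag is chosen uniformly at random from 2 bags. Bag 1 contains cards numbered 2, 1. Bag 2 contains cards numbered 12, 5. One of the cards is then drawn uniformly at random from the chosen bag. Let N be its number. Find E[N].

E[N | bag 1] = (2+1)/2 = 3/2.
E[N | bag 2] = (12+5)/2 = 17/2.
E[N] = (1/2)·(3/2) + (1/2)·(17/2) = 5.

5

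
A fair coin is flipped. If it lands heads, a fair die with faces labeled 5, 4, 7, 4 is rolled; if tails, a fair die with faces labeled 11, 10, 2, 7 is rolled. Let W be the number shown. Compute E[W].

25/4

E[W | heads] = (5+4+7+4)/4 = 5.
E[W | tails] = (11+10+2+7)/4 = 15/2.
By the law of total expectation,
E[W] = (1/2)·(5) + (1/2)·(15/2) = 25/4.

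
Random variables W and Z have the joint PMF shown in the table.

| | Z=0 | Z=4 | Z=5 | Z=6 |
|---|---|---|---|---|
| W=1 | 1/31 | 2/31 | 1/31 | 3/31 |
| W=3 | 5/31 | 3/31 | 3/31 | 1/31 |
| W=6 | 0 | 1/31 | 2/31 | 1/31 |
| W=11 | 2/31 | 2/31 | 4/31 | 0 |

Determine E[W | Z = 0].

P(Z = 0) = 8/31.
Σ W·P over the event = 1·(1/31) + 3·(5/31) + 11·(2/31) = 38/31.
E[W | Z = 0] = (38/31) / (8/31) = 19/4.

19/4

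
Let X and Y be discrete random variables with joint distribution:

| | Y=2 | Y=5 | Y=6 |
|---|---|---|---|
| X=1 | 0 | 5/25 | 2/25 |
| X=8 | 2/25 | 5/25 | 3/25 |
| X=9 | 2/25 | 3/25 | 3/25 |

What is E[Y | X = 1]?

37/7

P(X = 1) = 7/25.
Summing Y·P(X=x,Y=y) over the conditioning event gives 37/25.
E[Y | X = 1] = (37/25) / (7/25) = 37/7.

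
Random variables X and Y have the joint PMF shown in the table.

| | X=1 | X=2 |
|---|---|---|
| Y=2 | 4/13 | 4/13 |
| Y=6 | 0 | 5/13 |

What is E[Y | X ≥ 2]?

38/9

P(X ≥ 2) = 9/13.
Summing Y·P(X=x,Y=y) over the conditioning event gives 38/13.
E[Y | X ≥ 2] = (38/13) / (9/13) = 38/9.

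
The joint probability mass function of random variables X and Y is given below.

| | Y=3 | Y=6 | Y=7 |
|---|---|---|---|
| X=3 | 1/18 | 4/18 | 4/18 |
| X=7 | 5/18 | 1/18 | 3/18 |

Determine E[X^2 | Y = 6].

P(Y = 6) = 5/18.
Σ X^2·P over the event = 9·(4/18) + 49·(1/18) = 85/18.
E[X^2 | Y = 6] = (85/18) / (5/18) = 17.

17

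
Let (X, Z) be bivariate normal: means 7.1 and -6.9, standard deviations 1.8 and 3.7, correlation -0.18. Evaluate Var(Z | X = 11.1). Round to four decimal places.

Var(Z | X=x) = (1 − ρ²)·σ_Z².
Var(Z | X=11.1) = (3.7)²·(1 − (-0.18)²) = 13.69·0.9676 = 13.2464.

13.2464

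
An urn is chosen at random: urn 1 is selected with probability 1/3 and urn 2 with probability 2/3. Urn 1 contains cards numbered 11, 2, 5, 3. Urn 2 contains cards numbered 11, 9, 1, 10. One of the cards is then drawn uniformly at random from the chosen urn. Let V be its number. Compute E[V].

E[V | urn 1] = (11+2+5+3)/4 = 21/4.
E[V | urn 2] = (11+9+1+10)/4 = 31/4.
E[V] = (1/3)·(21/4) + (2/3)·(31/4) = 83/12.

83/12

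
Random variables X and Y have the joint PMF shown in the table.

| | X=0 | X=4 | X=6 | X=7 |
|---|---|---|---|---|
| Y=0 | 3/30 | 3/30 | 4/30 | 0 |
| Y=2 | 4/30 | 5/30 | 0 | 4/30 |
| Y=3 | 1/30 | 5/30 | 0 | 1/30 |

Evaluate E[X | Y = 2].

48/13

P(Y = 2) = 13/30.
Σ X·P over the event = 0·(4/30) + 4·(5/30) + 7·(4/30) = 8/5.
E[X | Y = 2] = (8/5) / (13/30) = 48/13.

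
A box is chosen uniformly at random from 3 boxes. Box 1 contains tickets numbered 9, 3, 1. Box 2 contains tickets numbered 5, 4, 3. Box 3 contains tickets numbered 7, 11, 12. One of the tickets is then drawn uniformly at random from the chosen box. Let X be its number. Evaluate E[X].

55/9

E[X | box 1] = (9+3+1)/3 = 13/3.
E[X | box 2] = (5+4+3)/3 = 4.
E[X | box 3] = (7+11+12)/3 = 10.
By the law of total expectation,
E[X] = (1/3)·(13/3) + (1/3)·(4) + (1/3)·(10) = 55/9.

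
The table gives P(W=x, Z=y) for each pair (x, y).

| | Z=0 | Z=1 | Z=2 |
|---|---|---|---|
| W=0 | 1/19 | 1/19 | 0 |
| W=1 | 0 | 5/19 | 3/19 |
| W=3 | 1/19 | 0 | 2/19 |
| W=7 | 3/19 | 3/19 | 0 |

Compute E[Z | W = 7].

P(W = 7) = 6/19.
Σ Z·P over the event = 0·(3/19) + 1·(3/19) = 3/19.
E[Z | W = 7] = (3/19) / (6/19) = 1/2.

1/2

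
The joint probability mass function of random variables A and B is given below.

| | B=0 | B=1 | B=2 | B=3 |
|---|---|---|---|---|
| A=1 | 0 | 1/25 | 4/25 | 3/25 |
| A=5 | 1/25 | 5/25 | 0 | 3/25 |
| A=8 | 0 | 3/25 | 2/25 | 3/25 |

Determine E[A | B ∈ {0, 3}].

P(B ∈ {0, 3}) = 2/5.
Σ A·P over the event = 1·(3/25) + 5·(1/25) + 5·(3/25) + 8·(3/25) = 47/25.
E[A | B ∈ {0, 3}] = (47/25) / (2/5) = 47/10.

47/10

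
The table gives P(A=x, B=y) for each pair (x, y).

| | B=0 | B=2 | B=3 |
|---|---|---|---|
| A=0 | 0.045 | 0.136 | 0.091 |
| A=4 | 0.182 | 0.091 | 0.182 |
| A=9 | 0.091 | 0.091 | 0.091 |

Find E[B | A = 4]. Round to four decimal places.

1.6000

P(A = 4) = 0.455.
Σ B·P over the event = 0·(0.182) + 2·(0.091) + 3·(0.182) = 0.728.
E[B | A = 4] = (0.728) / (0.455) = 1.6000.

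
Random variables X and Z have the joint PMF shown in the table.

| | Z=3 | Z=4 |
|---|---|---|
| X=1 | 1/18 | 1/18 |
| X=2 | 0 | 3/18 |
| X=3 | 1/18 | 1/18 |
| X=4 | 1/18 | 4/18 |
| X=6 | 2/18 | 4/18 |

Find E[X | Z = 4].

50/13

P(Z = 4) = 13/18.
Σ X·P over the event = 1·(1/18) + 2·(3/18) + 3·(1/18) + 4·(4/18) + 6·(4/18) = 25/9.
E[X | Z = 4] = (25/9) / (13/18) = 50/13.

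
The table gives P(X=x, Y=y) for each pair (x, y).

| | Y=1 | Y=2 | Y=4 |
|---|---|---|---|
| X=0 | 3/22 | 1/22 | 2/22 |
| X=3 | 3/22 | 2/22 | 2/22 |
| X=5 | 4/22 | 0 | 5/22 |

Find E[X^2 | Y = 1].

P(Y = 1) = 5/11.
Σ X^2·P over the event = 0·(3/22) + 9·(3/22) + 25·(4/22) = 127/22.
E[X^2 | Y = 1] = (127/22) / (5/11) = 127/10.

127/10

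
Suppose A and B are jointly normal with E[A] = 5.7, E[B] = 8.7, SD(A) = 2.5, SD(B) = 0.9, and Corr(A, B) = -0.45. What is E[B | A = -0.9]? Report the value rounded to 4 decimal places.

9.7692

The regression of B on A has slope ρ·σ_B/σ_A and passes through (μ_A, μ_B).
E[B | A=-0.9] = 8.7 + (-0.45)·(0.9/2.5)·(-0.9 − (5.7)) = 8.7 + (-0.162)·(-6.6) = 9.7692.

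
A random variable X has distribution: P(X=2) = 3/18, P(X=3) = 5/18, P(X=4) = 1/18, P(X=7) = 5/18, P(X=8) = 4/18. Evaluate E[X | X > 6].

P(X > 6) = 1/2.
Σ over the event: 7·5/18 + 8·2/9 = 67/18.
E[X | X > 6] = (67/18) / (1/2) = 67/9.

67/9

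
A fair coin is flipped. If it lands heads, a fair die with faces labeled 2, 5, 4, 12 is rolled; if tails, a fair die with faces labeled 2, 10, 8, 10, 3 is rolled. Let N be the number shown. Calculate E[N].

E[N | heads] = (2+5+4+12)/4 = 23/4.
E[N | tails] = (2+10+8+10+3)/5 = 33/5.
E[N] = (1/2)·(23/4) + (1/2)·(33/5) = 247/40.

247/40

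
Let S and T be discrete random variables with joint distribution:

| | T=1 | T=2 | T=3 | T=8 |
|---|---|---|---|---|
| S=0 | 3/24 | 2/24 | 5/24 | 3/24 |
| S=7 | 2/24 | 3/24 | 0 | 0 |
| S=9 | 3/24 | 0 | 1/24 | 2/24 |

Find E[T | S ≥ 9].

11/3

P(S ≥ 9) = 1/4.
Σ T·P over the event = 1·(3/24) + 3·(1/24) + 8·(2/24) = 11/12.
E[T | S ≥ 9] = (11/12) / (1/4) = 11/3.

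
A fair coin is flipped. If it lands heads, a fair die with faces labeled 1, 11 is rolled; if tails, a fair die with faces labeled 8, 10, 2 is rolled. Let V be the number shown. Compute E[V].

19/3

E[V | heads] = (1+11)/2 = 6.
E[V | tails] = (8+10+2)/3 = 20/3.
E[V] = (1/2)·(6) + (1/2)·(20/3) = 19/3.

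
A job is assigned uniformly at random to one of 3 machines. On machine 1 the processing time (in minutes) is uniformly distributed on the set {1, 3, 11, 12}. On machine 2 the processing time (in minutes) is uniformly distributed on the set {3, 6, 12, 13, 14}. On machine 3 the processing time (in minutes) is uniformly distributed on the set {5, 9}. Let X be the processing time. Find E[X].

E[X | machine 1] = (1+3+11+12)/4 = 27/4.
E[X | machine 2] = (3+6+12+13+14)/5 = 48/5.
E[X | machine 3] = (5+9)/2 = 7.
E[X] = (1/3)·(27/4) + (1/3)·(48/5) + (1/3)·(7) = 467/60.

467/60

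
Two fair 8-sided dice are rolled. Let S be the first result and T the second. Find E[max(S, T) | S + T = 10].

Outcomes with S + T = 10: (2,8), (3,7), (4,6), (5,5), (6,4), (7,3), (8,2), each with probability 1/64.
E[max(S, T) | S + T = 10] = (8 + 7 + 6 + 5 + 6 + 7 + 8) / 7 = 47/7.

47/7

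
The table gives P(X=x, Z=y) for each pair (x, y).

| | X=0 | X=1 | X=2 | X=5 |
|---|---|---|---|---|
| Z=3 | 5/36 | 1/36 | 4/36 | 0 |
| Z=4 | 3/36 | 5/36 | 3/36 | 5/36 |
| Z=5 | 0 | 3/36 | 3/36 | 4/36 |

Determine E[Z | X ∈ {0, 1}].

P(X ∈ {0, 1}) = 17/36.
Σ Z·P over the event = 3·(5/36) + 4·(3/36) + 3·(1/36) + 4·(5/36) + 5·(3/36) = 65/36.
E[Z | X ∈ {0, 1}] = (65/36) / (17/36) = 65/17.

65/17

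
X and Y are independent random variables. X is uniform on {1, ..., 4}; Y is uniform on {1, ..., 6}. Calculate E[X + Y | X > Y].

P(X > Y) = 1/4.
Summing (X+Y)·P(x,y) over outcomes with X > Y gives 5/4.
E[X + Y | X > Y] = (5/4) / (1/4) = 5.

5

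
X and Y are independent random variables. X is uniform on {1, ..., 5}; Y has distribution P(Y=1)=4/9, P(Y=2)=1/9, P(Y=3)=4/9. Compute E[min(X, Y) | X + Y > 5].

22/9

P(X + Y > 5) = 2/5.
Summing min(X,Y)·P(x,y) over outcomes with X + Y > 5 gives 44/45.
E[min(X, Y) | X + Y > 5] = (44/45) / (2/5) = 22/9.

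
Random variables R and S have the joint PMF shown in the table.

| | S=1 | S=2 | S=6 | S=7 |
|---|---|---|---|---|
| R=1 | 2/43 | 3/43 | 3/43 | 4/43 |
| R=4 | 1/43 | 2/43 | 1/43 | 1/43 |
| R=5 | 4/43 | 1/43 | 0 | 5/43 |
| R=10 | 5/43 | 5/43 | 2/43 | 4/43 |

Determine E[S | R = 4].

18/5

P(R = 4) = 5/43.
Σ S·P over the event = 1·(1/43) + 2·(2/43) + 6·(1/43) + 7·(1/43) = 18/43.
E[S | R = 4] = (18/43) / (5/43) = 18/5.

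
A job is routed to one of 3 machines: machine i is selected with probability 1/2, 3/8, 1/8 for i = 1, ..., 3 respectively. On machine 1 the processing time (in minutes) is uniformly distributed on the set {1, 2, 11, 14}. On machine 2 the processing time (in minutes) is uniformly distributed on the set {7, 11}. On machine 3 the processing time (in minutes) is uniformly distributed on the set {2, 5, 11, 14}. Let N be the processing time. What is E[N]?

E[N | machine 1] = (1+2+11+14)/4 = 7.
E[N | machine 2] = (7+11)/2 = 9.
E[N | machine 3] = (2+5+11+14)/4 = 8.
E[N] = (1/2)·(7) + (3/8)·(9) + (1/8)·(8) = 63/8.

63/8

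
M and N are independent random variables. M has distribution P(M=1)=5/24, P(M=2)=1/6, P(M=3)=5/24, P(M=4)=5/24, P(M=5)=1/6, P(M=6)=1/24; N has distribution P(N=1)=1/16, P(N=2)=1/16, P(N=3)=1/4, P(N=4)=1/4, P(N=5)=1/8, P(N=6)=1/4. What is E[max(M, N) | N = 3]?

P(N = 3) = 1/4.
Summing max(M,N)·P(x,y) over outcomes with N = 3 gives 11/12.
E[max(M, N) | N = 3] = (11/12) / (1/4) = 11/3.

11/3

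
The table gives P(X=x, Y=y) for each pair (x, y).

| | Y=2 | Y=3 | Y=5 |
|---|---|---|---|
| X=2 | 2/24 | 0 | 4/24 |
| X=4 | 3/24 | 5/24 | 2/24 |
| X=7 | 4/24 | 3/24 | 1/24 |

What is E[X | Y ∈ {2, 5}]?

67/16

P(Y ∈ {2, 5}) = 2/3.
Summing X·P(X=x,Y=y) over the conditioning event gives 67/24.
E[X | Y ∈ {2, 5}] = (67/24) / (2/3) = 67/16.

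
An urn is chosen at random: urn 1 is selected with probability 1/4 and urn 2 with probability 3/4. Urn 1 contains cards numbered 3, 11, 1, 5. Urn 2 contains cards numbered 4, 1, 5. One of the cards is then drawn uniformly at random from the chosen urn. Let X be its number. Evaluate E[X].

15/4

E[X | urn 1] = (3+11+1+5)/4 = 5.
E[X | urn 2] = (4+1+5)/3 = 10/3.
By the law of total expectation,
E[X] = (1/4)·(5) + (3/4)·(10/3) = 15/4.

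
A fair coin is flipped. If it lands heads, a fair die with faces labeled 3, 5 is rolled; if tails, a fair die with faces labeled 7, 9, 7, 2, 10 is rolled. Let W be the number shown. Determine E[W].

11/2

E[W | heads] = (3+5)/2 = 4.
E[W | tails] = (7+9+7+2+10)/5 = 7.
E[W] = (1/2)·(4) + (1/2)·(7) = 11/2.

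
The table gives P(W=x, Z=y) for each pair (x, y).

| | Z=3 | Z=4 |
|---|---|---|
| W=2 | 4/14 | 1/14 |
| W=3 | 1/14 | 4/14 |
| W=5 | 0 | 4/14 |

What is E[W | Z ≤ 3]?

P(Z ≤ 3) = 5/14.
Σ W·P over the event = 2·(4/14) + 3·(1/14) = 11/14.
E[W | Z ≤ 3] = (11/14) / (5/14) = 11/5.

11/5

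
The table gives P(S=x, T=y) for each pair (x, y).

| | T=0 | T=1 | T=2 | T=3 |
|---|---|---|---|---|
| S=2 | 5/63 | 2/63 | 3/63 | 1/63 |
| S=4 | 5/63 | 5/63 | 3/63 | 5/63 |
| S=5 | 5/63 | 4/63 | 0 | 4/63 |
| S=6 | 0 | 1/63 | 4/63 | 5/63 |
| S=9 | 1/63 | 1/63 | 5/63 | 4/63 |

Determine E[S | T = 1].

P(T = 1) = 13/63.
Summing S·P(S=x,T=y) over the conditioning event gives 59/63.
E[S | T = 1] = (59/63) / (13/63) = 59/13.

59/13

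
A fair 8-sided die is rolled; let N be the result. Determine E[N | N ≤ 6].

Given N ≤ 6, N is equally likely to be any of {1, 2, 3, 4, 5, 6}.
E[N | N ≤ 6] = (1 + 2 + 3 + 4 + 5 + 6) / 6 = 7/2.

7/2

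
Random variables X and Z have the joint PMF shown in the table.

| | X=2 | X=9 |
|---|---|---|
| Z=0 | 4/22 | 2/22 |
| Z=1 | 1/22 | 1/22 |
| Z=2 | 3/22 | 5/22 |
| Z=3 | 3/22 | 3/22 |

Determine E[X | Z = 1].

11/2

P(Z = 1) = 1/11.
Σ X·P over the event = 2·(1/22) + 9·(1/22) = 1/2.
E[X | Z = 1] = (1/2) / (1/11) = 11/2.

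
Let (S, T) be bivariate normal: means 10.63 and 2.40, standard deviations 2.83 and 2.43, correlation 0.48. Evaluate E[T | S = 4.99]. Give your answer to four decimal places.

E[T | S=x] = μ_T + ρ(σ_T/σ_S)(x − μ_S) for jointly normal variables.
E[T | S=4.99] = 2.40 + (0.48)·(2.43/2.83)·(4.99 − (10.63)) = 2.40 + (0.41216)·(-5.64) = 0.0754.

0.0754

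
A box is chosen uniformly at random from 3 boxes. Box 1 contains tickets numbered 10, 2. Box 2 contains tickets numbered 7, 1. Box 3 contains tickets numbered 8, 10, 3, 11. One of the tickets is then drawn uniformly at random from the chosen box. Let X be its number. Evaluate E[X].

6

E[X | box 1] = (10+2)/2 = 6.
E[X | box 2] = (7+1)/2 = 4.
E[X | box 3] = (8+10+3+11)/4 = 8.
By the law of total expectation,
E[X] = (1/3)·(6) + (1/3)·(4) + (1/3)·(8) = 6.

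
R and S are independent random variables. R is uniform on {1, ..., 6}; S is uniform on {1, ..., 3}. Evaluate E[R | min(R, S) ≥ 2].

4

Outcomes with min(R, S) ≥ 2: (2,2), (2,3), (3,2), (3,3), (4,2), (4,3), (5,2), (5,3), (6,2), (6,3), each with probability 1/18.
E[R | min(R, S) ≥ 2] = (2 + 2 + 3 + 3 + 4 + 4 + 5 + 5 + 6 + 6) / 10 = 4.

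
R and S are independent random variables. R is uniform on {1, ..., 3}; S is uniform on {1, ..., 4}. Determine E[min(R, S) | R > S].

P(R > S) = 1/4.
Summing min(R,S)·P(x,y) over outcomes with R > S gives 1/3.
E[min(R, S) | R > S] = (1/3) / (1/4) = 4/3.

4/3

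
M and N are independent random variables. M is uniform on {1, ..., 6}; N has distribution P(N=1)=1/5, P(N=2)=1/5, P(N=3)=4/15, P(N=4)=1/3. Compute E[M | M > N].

229/49

P(M > N) = 49/90.
Summing M·P(x,y) over outcomes with M > N gives 229/90.
E[M | M > N] = (229/90) / (49/90) = 229/49.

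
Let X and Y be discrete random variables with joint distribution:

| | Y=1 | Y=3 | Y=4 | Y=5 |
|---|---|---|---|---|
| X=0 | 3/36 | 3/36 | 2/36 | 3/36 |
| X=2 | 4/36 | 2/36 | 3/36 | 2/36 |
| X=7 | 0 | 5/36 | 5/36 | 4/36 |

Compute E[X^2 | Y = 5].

68/3

P(Y = 5) = 1/4.
Summing X^2·P(X=x,Y=y) over the conditioning event gives 17/3.
E[X^2 | Y = 5] = (17/3) / (1/4) = 68/3.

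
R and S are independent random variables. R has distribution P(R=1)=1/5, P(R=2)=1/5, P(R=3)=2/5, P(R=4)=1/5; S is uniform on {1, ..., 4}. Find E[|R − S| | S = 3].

P(S = 3) = 1/4.
Summing |R−S|·P(x,y) over outcomes with S = 3 gives 1/5.
E[|R − S| | S = 3] = (1/5) / (1/4) = 4/5.

4/5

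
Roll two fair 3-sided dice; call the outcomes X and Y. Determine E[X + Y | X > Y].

Outcomes with X > Y: (2,1), (3,1), (3,2), each with probability 1/9.
E[X + Y | X > Y] = (3 + 4 + 5) / 3 = 4.

4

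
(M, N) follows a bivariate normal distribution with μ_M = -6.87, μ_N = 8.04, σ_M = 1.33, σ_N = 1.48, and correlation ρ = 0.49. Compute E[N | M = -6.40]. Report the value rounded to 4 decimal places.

E[N | M=x] = μ_N + ρ(σ_N/σ_M)(x − μ_M) for jointly normal variables.
E[N | M=-6.40] = 8.04 + (0.49)·(1.48/1.33)·(-6.40 − (-6.87)) = 8.04 + (0.54526)·(0.47) = 8.2963.

8.2963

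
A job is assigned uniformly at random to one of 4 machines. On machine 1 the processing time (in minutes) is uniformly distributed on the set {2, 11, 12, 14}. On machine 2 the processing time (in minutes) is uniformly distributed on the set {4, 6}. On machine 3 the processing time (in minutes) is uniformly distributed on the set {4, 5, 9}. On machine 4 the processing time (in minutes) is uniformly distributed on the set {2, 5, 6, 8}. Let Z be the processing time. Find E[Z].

E[Z | machine 1] = (2+11+12+14)/4 = 39/4.
E[Z | machine 2] = (4+6)/2 = 5.
E[Z | machine 3] = (4+5+9)/3 = 6.
E[Z | machine 4] = (2+5+6+8)/4 = 21/4.
E[Z] = (1/4)·(39/4) + (1/4)·(5) + (1/4)·(6) + (1/4)·(21/4) = 13/2.

13/2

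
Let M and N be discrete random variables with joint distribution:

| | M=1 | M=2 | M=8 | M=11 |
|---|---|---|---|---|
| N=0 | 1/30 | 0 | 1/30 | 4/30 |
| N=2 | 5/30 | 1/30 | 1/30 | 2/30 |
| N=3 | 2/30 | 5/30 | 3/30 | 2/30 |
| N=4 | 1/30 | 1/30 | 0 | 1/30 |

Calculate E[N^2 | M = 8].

31/5

P(M = 8) = 1/6.
Σ N^2·P over the event = 0·(1/30) + 4·(1/30) + 9·(3/30) = 31/30.
E[N^2 | M = 8] = (31/30) / (1/6) = 31/5.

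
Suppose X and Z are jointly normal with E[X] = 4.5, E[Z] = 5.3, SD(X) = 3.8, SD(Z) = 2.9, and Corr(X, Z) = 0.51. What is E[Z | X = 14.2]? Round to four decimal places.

E[Z | X=x] = μ_Z + ρ(σ_Z/σ_X)(x − μ_X) for jointly normal variables.
E[Z | X=14.2] = 5.3 + (0.51)·(2.9/3.8)·(14.2 − (4.5)) = 5.3 + (0.38921)·(9.7) = 9.0753.

9.0753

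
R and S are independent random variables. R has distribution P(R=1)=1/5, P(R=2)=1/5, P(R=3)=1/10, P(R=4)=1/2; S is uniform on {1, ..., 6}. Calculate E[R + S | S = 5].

P(S = 5) = 1/6.
Summing (R+S)·P(x,y) over outcomes with S = 5 gives 79/60.
E[R + S | S = 5] = (79/60) / (1/6) = 79/10.

79/10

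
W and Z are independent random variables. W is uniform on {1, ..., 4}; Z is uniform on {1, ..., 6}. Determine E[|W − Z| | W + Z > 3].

2

P(W + Z > 3) = 7/8.
Summing |W−Z|·P(x,y) over outcomes with W + Z > 3 gives 7/4.
E[|W − Z| | W + Z > 3] = (7/4) / (7/8) = 2.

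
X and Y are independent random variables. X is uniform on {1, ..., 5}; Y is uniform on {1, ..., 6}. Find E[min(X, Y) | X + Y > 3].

67/27

P(X + Y > 3) = 9/10.
Summing min(X,Y)·P(x,y) over outcomes with X + Y > 3 gives 67/30.
E[min(X, Y) | X + Y > 3] = (67/30) / (9/10) = 67/27.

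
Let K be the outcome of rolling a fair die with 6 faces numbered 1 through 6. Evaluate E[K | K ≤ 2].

Given K ≤ 2, K is equally likely to be any of {1, 2}.
E[K | K ≤ 2] = (1 + 2) / 2 = 3/2.

3/2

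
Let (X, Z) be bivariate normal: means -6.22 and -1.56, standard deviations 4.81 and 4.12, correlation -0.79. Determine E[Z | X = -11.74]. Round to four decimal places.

2.1752

E[Z | X=x] = μ_Z + ρ(σ_Z/σ_X)(x − μ_X) for jointly normal variables.
E[Z | X=-11.74] = -1.56 + (-0.79)·(4.12/4.81)·(-11.74 − (-6.22)) = -1.56 + (-0.67667)·(-5.52) = 2.1752.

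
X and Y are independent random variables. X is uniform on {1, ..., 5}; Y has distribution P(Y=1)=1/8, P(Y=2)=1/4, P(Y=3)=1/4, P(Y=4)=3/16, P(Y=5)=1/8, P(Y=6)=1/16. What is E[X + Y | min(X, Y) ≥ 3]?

8

P(min(X, Y) ≥ 3) = 3/8.
Summing (X+Y)·P(x,y) over outcomes with min(X, Y) ≥ 3 gives 3.
E[X + Y | min(X, Y) ≥ 3] = (3) / (3/8) = 8.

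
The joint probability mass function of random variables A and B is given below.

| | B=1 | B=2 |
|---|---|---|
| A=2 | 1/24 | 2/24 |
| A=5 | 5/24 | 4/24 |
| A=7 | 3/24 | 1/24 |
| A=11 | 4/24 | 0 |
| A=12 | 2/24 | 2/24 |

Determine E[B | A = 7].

P(A = 7) = 1/6.
Σ B·P over the event = 1·(3/24) + 2·(1/24) = 5/24.
E[B | A = 7] = (5/24) / (1/6) = 5/4.

5/4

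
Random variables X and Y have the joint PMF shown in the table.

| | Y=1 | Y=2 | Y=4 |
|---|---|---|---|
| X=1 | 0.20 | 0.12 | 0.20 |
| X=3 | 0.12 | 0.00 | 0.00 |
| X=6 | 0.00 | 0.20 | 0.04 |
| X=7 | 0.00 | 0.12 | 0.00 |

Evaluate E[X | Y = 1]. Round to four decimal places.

1.7500

P(Y = 1) = 0.32.
Σ X·P over the event = 1·(0.20) + 3·(0.12) = 0.56.
E[X | Y = 1] = (0.56) / (0.32) = 1.7500.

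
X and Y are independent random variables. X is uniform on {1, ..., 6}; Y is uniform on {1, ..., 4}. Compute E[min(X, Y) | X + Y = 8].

3

Outcomes with X + Y = 8: (4,4), (5,3), (6,2), each with probability 1/24.
E[min(X, Y) | X + Y = 8] = (4 + 3 + 2) / 3 = 3.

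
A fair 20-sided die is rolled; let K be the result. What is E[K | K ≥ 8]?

14

P(K ≥ 8) = 13/20.
E[K | K ≥ 8] = (91/10) / (13/20) = 14.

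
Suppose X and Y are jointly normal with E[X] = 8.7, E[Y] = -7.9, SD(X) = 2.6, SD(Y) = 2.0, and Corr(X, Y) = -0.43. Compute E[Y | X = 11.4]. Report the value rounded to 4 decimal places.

-8.7931

The regression of Y on X has slope ρ·σ_Y/σ_X and passes through (μ_X, μ_Y).
E[Y | X=11.4] = -7.9 + (-0.43)·(2.0/2.6)·(11.4 − (8.7)) = -7.9 + (-0.33077)·(2.7) = -8.7931.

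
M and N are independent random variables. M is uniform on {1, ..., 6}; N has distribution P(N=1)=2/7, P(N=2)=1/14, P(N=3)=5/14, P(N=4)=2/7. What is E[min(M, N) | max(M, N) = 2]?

P(max(M, N) = 2) = 1/14.
Summing min(M,N)·P(x,y) over outcomes with max(M, N) = 2 gives 1/12.
E[min(M, N) | max(M, N) = 2] = (1/12) / (1/14) = 7/6.

7/6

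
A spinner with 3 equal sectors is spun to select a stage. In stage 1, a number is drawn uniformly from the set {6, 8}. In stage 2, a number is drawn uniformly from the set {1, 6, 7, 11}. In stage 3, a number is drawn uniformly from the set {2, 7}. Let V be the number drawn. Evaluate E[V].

E[V | stage 1] = (6+8)/2 = 7.
E[V | stage 2] = (1+6+7+11)/4 = 25/4.
E[V | stage 3] = (2+7)/2 = 9/2.
By the law of total expectation,
E[V] = (1/3)·(7) + (1/3)·(25/4) + (1/3)·(9/2) = 71/12.

71/12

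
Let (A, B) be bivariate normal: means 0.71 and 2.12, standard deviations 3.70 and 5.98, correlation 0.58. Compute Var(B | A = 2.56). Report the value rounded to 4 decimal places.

23.7306

The conditional variance in a bivariate normal is σ_B²(1 − ρ²), independent of x.
Var(B | A=2.56) = (5.98)²·(1 − (0.58)²) = 35.7604·0.6636 = 23.7306.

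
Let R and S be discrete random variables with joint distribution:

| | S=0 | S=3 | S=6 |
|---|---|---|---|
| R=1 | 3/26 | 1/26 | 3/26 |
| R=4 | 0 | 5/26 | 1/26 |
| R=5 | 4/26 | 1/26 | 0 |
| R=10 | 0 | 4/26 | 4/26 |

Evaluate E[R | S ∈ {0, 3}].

89/18

P(S ∈ {0, 3}) = 9/13.
Σ R·P over the event = 1·(3/26) + 1·(1/26) + 4·(5/26) + 5·(4/26) + 5·(1/26) + 10·(4/26) = 89/26.
E[R | S ∈ {0, 3}] = (89/26) / (9/13) = 89/18.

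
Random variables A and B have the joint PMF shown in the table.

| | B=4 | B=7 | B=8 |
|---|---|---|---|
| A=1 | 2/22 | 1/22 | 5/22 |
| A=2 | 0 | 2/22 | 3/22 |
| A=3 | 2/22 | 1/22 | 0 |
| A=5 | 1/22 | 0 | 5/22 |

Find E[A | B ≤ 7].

7/3

P(B ≤ 7) = 9/22.
Σ A·P over the event = 1·(2/22) + 1·(1/22) + 2·(2/22) + 3·(2/22) + 3·(1/22) + 5·(1/22) = 21/22.
E[A | B ≤ 7] = (21/22) / (9/22) = 7/3.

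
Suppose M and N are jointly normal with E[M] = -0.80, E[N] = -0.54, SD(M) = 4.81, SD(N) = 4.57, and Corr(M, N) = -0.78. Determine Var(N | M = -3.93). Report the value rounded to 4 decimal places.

8.1785

The conditional variance in a bivariate normal is σ_N²(1 − ρ²), independent of x.
Var(N | M=-3.93) = (4.57)²·(1 − (-0.78)²) = 20.8849·0.3916 = 8.1785.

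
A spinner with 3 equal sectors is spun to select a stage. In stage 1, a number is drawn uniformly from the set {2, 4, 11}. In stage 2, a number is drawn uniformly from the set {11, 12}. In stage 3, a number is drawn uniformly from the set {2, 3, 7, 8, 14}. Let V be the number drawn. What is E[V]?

719/90

E[V | stage 1] = (2+4+11)/3 = 17/3.
E[V | stage 2] = (11+12)/2 = 23/2.
E[V | stage 3] = (2+3+7+8+14)/5 = 34/5.
By the law of total expectation,
E[V] = (1/3)·(17/3) + (1/3)·(23/2) + (1/3)·(34/5) = 719/90.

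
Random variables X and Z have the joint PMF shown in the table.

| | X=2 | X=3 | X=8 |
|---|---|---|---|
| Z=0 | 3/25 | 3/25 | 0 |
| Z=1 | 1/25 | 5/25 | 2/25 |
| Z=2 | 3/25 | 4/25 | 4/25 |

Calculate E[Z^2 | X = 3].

7/4

P(X = 3) = 12/25.
Summing Z^2·P(X=x,Z=y) over the conditioning event gives 21/25.
E[Z^2 | X = 3] = (21/25) / (12/25) = 7/4.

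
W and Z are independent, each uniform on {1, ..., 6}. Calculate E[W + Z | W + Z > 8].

10

P(W + Z > 8) = 5/18.
Summing (W+Z)·P(x,y) over outcomes with W + Z > 8 gives 25/9.
E[W + Z | W + Z > 8] = (25/9) / (5/18) = 10.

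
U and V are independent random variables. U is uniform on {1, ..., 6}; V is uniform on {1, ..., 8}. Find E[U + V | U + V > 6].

314/33

P(U + V > 6) = 11/16.
Summing (U+V)·P(x,y) over outcomes with U + V > 6 gives 157/24.
E[U + V | U + V > 6] = (157/24) / (11/16) = 314/33.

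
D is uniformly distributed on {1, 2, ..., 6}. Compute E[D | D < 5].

5/2

Given D < 5, D is equally likely to be any of {1, 2, 3, 4}.
E[D | D < 5] = (1 + 2 + 3 + 4) / 4 = 5/2.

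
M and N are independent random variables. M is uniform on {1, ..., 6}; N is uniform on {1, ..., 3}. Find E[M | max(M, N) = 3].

P(max(M, N) = 3) = 5/18.
Summing M·P(x,y) over outcomes with max(M, N) = 3 gives 2/3.
E[M | max(M, N) = 3] = (2/3) / (5/18) = 12/5.

12/5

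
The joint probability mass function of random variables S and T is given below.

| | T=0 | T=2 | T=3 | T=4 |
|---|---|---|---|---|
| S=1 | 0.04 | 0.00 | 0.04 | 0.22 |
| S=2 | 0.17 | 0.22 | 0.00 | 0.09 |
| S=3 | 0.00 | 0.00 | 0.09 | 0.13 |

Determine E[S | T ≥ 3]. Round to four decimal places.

1.9298

P(T ≥ 3) = 0.57.
Σ S·P over the event = 1·(0.04) + 1·(0.22) + 2·(0.09) + 3·(0.09) + 3·(0.13) = 1.10.
E[S | T ≥ 3] = (1.10) / (0.57) = 1.9298.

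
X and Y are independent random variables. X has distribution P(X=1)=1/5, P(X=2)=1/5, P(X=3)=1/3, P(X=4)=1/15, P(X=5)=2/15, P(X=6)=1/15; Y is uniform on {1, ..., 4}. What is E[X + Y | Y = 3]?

P(Y = 3) = 1/4.
Summing (X+Y)·P(x,y) over outcomes with Y = 3 gives 89/60.
E[X + Y | Y = 3] = (89/60) / (1/4) = 89/15.

89/15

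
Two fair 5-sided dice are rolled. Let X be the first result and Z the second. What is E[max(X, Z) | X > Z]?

4

Outcomes with X > Z: (2,1), (3,1), (3,2), (4,1), (4,2), (4,3), (5,1), (5,2), (5,3), (5,4), each with probability 1/25.
E[max(X, Z) | X > Z] = (2 + 3 + 3 + 4 + 4 + 4 + 5 + 5 + 5 + 5) / 10 = 4.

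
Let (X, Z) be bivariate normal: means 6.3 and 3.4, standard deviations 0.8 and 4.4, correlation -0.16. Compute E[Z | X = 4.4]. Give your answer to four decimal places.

5.0720

The regression of Z on X has slope ρ·σ_Z/σ_X and passes through (μ_X, μ_Z).
E[Z | X=4.4] = 3.4 + (-0.16)·(4.4/0.8)·(4.4 − (6.3)) = 3.4 + (-0.88)·(-1.9) = 5.0720.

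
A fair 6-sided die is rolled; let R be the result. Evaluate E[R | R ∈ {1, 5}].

3

P(R ∈ {1, 5}) = 1/3.
Σ over the event: 1·1/6 + 5·1/6 = 1.
E[R | R ∈ {1, 5}] = (1) / (1/3) = 3.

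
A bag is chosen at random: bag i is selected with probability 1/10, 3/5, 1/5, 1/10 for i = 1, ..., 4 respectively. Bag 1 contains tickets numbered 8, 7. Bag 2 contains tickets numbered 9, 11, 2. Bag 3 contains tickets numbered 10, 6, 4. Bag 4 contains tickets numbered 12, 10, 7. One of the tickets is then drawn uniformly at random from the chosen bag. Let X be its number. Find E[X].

E[X | bag 1] = (8+7)/2 = 15/2.
E[X | bag 2] = (9+11+2)/3 = 22/3.
E[X | bag 3] = (10+6+4)/3 = 20/3.
E[X | bag 4] = (12+10+7)/3 = 29/3.
E[X] = (1/10)·(15/2) + (3/5)·(22/3) + (1/5)·(20/3) + (1/10)·(29/3) = 149/20.

149/20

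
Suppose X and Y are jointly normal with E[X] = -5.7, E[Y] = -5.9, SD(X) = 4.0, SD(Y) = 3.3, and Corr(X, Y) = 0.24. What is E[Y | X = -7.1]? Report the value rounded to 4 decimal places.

-6.1772

E[Y | X=x] = μ_Y + ρ(σ_Y/σ_X)(x − μ_X) for jointly normal variables.
E[Y | X=-7.1] = -5.9 + (0.24)·(3.3/4.0)·(-7.1 − (-5.7)) = -5.9 + (0.198)·(-1.4) = -6.1772.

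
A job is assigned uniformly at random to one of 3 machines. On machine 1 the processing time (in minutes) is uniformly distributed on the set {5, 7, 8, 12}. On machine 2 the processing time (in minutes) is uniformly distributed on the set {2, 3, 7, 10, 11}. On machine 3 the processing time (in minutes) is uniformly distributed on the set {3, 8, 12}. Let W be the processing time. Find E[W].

334/45

E[W | machine 1] = (5+7+8+12)/4 = 8.
E[W | machine 2] = (2+3+7+10+11)/5 = 33/5.
E[W | machine 3] = (3+8+12)/3 = 23/3.
E[W] = (1/3)·(8) + (1/3)·(33/5) + (1/3)·(23/3) = 334/45.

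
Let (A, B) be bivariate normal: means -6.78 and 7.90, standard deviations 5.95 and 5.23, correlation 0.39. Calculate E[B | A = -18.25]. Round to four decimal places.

The regression of B on A has slope ρ·σ_B/σ_A and passes through (μ_A, μ_B).
E[B | A=-18.25] = 7.90 + (0.39)·(5.23/5.95)·(-18.25 − (-6.78)) = 7.90 + (0.34281)·(-11.47) = 3.9680.

3.9680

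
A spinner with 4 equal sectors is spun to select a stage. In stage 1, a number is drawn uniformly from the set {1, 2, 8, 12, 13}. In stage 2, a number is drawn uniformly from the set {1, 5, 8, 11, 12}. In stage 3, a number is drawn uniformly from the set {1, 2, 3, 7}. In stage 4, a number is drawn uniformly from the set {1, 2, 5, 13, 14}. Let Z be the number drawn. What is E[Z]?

497/80

E[Z | stage 1] = (1+2+8+12+13)/5 = 36/5.
E[Z | stage 2] = (1+5+8+11+12)/5 = 37/5.
E[Z | stage 3] = (1+2+3+7)/4 = 13/4.
E[Z | stage 4] = (1+2+5+13+14)/5 = 7.
E[Z] = (1/4)·(36/5) + (1/4)·(37/5) + (1/4)·(13/4) + (1/4)·(7) = 497/80.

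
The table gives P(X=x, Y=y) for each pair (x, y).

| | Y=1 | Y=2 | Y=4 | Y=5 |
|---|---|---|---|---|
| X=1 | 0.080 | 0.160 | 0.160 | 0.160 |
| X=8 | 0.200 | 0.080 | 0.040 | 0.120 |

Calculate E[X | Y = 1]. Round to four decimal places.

6.0000

P(Y = 1) = 0.280.
Σ X·P over the event = 1·(0.080) + 8·(0.200) = 1.680.
E[X | Y = 1] = (1.680) / (0.280) = 6.0000.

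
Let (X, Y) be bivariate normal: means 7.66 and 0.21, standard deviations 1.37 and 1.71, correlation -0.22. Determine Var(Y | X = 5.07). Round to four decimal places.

For a bivariate normal, Var(Y | X=x) = σ_Y²(1 − ρ²).
Var(Y | X=5.07) = (1.71)²·(1 − (-0.22)²) = 2.9241·0.9516 = 2.7826.

2.7826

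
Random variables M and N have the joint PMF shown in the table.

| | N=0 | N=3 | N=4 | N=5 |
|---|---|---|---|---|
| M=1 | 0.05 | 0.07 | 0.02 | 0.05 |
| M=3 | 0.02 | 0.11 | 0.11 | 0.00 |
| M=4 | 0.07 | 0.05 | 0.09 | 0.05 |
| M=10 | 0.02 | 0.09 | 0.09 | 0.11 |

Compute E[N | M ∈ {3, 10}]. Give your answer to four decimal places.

3.5455

P(M ∈ {3, 10}) = 0.55.
Σ N·P over the event = 0·(0.02) + 3·(0.11) + 4·(0.11) + 0·(0.02) + 3·(0.09) + 4·(0.09) + 5·(0.11) = 1.95.
E[N | M ∈ {3, 10}] = (1.95) / (0.55) = 3.5455.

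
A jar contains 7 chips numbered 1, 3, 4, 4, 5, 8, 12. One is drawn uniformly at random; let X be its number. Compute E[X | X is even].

P(X is even) = 4/7.
Σ over the event: 4·2/7 + 8·1/7 + 12·1/7 = 4.
E[X | X is even] = (4) / (4/7) = 7.

7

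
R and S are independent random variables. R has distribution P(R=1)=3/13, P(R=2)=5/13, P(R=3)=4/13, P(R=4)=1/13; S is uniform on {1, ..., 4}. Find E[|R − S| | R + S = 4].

7/6

P(R + S = 4) = 3/13.
Summing |R−S|·P(x,y) over outcomes with R + S = 4 gives 7/26.
E[|R − S| | R + S = 4] = (7/26) / (3/13) = 7/6.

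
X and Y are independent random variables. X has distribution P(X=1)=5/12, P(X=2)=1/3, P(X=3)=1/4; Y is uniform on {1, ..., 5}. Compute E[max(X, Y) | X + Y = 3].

P(X + Y = 3) = 3/20.
Summing max(X,Y)·P(x,y) over outcomes with X + Y = 3 gives 3/10.
E[max(X, Y) | X + Y = 3] = (3/10) / (3/20) = 2.

2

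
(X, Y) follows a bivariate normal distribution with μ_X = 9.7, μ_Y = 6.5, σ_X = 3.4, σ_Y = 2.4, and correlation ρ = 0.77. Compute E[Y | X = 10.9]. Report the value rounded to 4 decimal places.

For a bivariate normal, E[Y | X=x] = μ_Y + ρ·(σ_Y/σ_X)·(x − μ_X).
E[Y | X=10.9] = 6.5 + (0.77)·(2.4/3.4)·(10.9 − (9.7)) = 6.5 + (0.54353)·(1.2) = 7.1522.

7.1522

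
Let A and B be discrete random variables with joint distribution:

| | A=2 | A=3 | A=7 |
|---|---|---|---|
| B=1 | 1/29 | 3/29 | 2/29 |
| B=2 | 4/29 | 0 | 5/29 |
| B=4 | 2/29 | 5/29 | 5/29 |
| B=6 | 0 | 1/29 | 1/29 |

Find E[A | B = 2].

43/9

P(B = 2) = 9/29.
Summing A·P(A=x,B=y) over the conditioning event gives 43/29.
E[A | B = 2] = (43/29) / (9/29) = 43/9.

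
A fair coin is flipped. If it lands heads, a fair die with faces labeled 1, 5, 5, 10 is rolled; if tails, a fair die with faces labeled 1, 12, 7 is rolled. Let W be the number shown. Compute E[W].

E[W | heads] = (1+5+5+10)/4 = 21/4.
E[W | tails] = (1+12+7)/3 = 20/3.
E[W] = (1/2)·(21/4) + (1/2)·(20/3) = 143/24.

143/24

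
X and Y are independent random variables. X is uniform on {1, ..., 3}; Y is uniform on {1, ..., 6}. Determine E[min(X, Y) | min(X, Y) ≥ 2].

12/5

Outcomes with min(X, Y) ≥ 2: (2,2), (2,3), (2,4), (2,5), (2,6), (3,2), (3,3), (3,4), (3,5), (3,6), each with probability 1/18.
E[min(X, Y) | min(X, Y) ≥ 2] = (2 + 2 + 2 + 2 + 2 + 2 + 3 + 3 + 3 + 3) / 10 = 12/5.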